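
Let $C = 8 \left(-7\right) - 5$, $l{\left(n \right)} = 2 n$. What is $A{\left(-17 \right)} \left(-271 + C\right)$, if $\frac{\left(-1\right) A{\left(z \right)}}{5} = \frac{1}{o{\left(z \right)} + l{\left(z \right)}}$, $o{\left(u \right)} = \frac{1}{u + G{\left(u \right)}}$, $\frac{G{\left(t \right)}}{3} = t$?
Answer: $- \frac{112880}{2313} \approx -48.802$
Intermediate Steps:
$C = -61$ ($C = -56 - 5 = -61$)
$G{\left(t \right)} = 3 t$
$o{\left(u \right)} = \frac{1}{4 u}$ ($o{\left(u \right)} = \frac{1}{u + 3 u} = \frac{1}{4 u}$)
$A{\left(z \right)} = - \frac{5}{2 z + \frac{1}{4 z}}$ ($A{\left(z \right)} = - \frac{5}{\frac{1}{4 z} + 2 z} = - \frac{5}{2 z + \frac{1}{4 z}}$)
$A{\left(-17 \right)} \left(-271 + C\right) = \left(-20\right) \left(-17\right) \frac{1}{1 + 8 \left(-17\right)^{2}} \left(-271 - 61\right) = \left(-20\right) \left(-17\right) \frac{1}{1 + 8 \cdot 289} \left(-332\right) = \left(-20\right) \left(-17\right) \frac{1}{1 + 2312} \left(-332\right) = \left(-20\right) \left(-17\right) \frac{1}{2313} \left(-332\right) = \frac{340}{2313} \left(-332\right) = - \frac{112880}{2313}$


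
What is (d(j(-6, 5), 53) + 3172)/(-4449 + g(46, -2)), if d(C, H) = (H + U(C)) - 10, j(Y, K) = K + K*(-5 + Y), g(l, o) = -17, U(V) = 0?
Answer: -3215/4466 ≈ -0.71988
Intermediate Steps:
d(C, H) = -10 + H (d(C, H) = (H + 0) - 10 = H - 10 = -10 + H)
(d(j(-6, 5), 53) + 3172)/(-4449 + g(46, -2)) = ((-10 + 53) + 3172)/(-4449 - 17) = (43 + 3172)/(-4466) = 3215*(-1/4466) = -3215/4466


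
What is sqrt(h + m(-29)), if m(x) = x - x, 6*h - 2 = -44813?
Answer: I*sqrt(29874)/2 ≈ 86.421*I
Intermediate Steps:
h = -14937/2 (h = 1/3 + (1/6)*(-44813) = 1/3 - 44813/6 = -14937/2 ≈ -7468.5)
m(x) = 0
sqrt(h + m(-29)) = sqrt(-14937/2 + 0) = sqrt(-14937/2) = I*sqrt(29874)/2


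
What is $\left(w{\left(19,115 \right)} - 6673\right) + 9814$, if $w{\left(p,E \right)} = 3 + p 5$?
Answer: $3239$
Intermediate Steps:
$w{\left(p,E \right)} = 3 + 5 p$
$\left(w{\left(19,115 \right)} - 6673\right) + 9814 = \left(\left(3 + 5 \cdot 19\right) - 6673\right) + 9814 = \left(\left(3 + 95\right) - 6673\right) + 9814 = \left(98 - 6673\right) + 9814 = -6575 + 9814 = 3239$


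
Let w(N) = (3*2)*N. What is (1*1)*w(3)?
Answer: 18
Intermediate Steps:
w(N) = 6*N
(1*1)*w(3) = (1*1)*(6*3) = 1*18 = 18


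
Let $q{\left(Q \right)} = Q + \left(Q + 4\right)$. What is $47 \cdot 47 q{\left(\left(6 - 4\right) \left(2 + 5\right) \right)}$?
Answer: $70688$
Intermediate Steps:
$q{\left(Q \right)} = 4 + 2 Q$ ($q{\left(Q \right)} = Q + \left(4 + Q\right) = 4 + 2 Q$)
$47 \cdot 47 q{\left(\left(6 - 4\right) \left(2 + 5\right) \right)} = 47 \cdot 47 \left(4 + 2 \left(6 - 4\right) \left(2 + 5\right)\right) = 2209 \left(4 + 2 \cdot 2 \cdot 7\right) = 2209 \left(4 + 2 \cdot 14\right) = 2209 \left(4 + 28\right) = 2209 \cdot 32 = 70688$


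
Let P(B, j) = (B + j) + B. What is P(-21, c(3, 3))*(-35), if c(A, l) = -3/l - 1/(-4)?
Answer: 5985/4 ≈ 1496.3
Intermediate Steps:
c(A, l) = 1/4 - 3/l (c(A, l) = -3/l - 1*(-1/4) = -3/l + 1/4 = 1/4 - 3/l)
P(B, j) = j + 2*B
P(-21, c(3, 3))*(-35) = ((1/4)*(-12 + 3)/3 + 2*(-21))*(-35) = ((1/4)*(1/3)*(-9) - 42)*(-35) = (-3/4 - 42)*(-35) = -171/4*(-35) = 5985/4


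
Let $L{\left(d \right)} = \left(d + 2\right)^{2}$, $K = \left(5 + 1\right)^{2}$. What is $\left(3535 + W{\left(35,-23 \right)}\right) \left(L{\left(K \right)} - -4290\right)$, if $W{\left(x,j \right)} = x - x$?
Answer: $20269690$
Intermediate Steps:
$W{\left(x,j \right)} = 0$
$K = 36$ ($K = 6^{2} = 36$)
$L{\left(d \right)} = \left(2 + d\right)^{2}$
$\left(3535 + W{\left(35,-23 \right)}\right) \left(L{\left(K \right)} - -4290\right) = \left(3535 + 0\right) \left(\left(2 + 36\right)^{2} - -4290\right) = 3535 \left(38^{2} + 4290\right) = 3535 \left(1444 + 4290\right) = 3535 \cdot 5734 = 20269690$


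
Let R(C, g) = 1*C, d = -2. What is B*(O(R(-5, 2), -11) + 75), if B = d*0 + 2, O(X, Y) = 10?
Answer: 170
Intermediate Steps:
R(C, g) = C
B = 2 (B = -2*0 + 2 = 0 + 2 = 2)
B*(O(R(-5, 2), -11) + 75) = 2*(10 + 75) = 2*85 = 170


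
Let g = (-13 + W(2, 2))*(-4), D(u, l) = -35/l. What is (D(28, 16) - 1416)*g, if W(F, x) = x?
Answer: -249601/4 ≈ -62400.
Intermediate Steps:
g = 44 (g = (-13 + 2)*(-4) = -11*(-4) = 44)
(D(28, 16) - 1416)*g = (-35/16 - 1416)*44 = -22691/16*44 = -249601/4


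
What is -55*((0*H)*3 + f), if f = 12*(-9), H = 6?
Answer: 5940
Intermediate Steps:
f = -108
-55*((0*H)*3 + f) = -55*((0*6)*3 - 108) = -55*(0*3 - 108) = -55*(0 - 108) = -55*(-108) = 5940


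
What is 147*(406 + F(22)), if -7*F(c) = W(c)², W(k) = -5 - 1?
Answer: 58926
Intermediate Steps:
W(k) = -6
F(c) = -36/7 (F(c) = -⅐*(-6)² = -⅐*36 = -36/7)
147*(406 + F(22)) = 147*(406 - 36/7) = 147*(2806/7) = 58926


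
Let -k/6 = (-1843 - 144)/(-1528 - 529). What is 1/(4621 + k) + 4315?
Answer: 40964346682/9493475 ≈ 4315.0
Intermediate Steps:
k = -11922/2057 (k = -6*(-1843 - 144)/(-1528 - 529) = -(-11922)/(-2057) = -(-11922)*(-1)/2057 = -6*1987/2057 = -11922/2057 ≈ -5.7958)
1/(4621 + k) + 4315 = 1/(4621 - 11922/2057) + 4315 = 1/(9493475/2057) + 4315 = 2057/9493475 + 4315 = 40964346682/9493475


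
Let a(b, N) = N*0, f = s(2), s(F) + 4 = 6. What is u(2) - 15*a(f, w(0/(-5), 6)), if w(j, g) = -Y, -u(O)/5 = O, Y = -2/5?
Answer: -10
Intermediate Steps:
s(F) = 2 (s(F) = -4 + 6 = 2)
Y = -⅖ (Y = -2*⅕ = -⅖ ≈ -0.40000)
u(O) = -5*O
f = 2
w(j, g) = ⅖ (w(j, g) = -1*(-⅖) = ⅖)
a(b, N) = 0
u(2) - 15*a(f, w(0/(-5), 6)) = -5*2 - 15*0 = -10 + 0 = -10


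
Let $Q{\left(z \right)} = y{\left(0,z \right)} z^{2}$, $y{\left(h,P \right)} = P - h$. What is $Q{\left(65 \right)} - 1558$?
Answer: $273067$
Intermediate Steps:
$Q{\left(z \right)} = z^{3}$ ($Q{\left(z \right)} = \left(z - 0\right) z^{2} = \left(z + 0\right) z^{2} = z z^{2} = z^{3}$)
$Q{\left(65 \right)} - 1558 = 65^{3} - 1558 = 274625 - 1558 = 273067$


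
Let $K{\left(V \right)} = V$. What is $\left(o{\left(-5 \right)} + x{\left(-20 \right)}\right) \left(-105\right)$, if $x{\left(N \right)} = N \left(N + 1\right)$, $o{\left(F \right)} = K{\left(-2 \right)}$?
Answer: $-39690$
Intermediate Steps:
$o{\left(F \right)} = -2$
$x{\left(N \right)} = N \left(1 + N\right)$
$\left(o{\left(-5 \right)} + x{\left(-20 \right)}\right) \left(-105\right) = \left(-2 - 20 \left(1 - 20\right)\right) \left(-105\right) = \left(-2 - -380\right) \left(-105\right) = \left(-2 + 380\right) \left(-105\right) = 378 \left(-105\right) = -39690$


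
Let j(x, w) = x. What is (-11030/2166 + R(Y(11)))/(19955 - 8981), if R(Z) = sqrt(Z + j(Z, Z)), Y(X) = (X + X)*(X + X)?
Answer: -5515/11884842 + 11*sqrt(2)/5487 ≈ 0.0023711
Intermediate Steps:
Y(X) = 4*X**2 (Y(X) = (2*X)*(2*X) = 4*X**2)
R(Z) = sqrt(2)*sqrt(Z) (R(Z) = sqrt(Z + Z) = sqrt(2*Z) = sqrt(2)*sqrt(Z))
(-11030/2166 + R(Y(11)))/(19955 - 8981) = (-11030/2166 + sqrt(2)*sqrt(4*11**2))/(19955 - 8981) = (-11030*1/2166 + sqrt(2)*sqrt(4*121))/10974 = (-5515/1083 + sqrt(2)*sqrt(484))*(1/10974) = (-5515/1083 + sqrt(2)*22)*(1/10974) = (-5515/1083 + 22*sqrt(2))*(1/10974) = -5515/11884842 + 11*sqrt(2)/5487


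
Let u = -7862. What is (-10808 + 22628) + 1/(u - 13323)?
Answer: 250406699/21185 ≈ 11820.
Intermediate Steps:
(-10808 + 22628) + 1/(u - 13323) = (-10808 + 22628) + 1/(-7862 - 13323) = 11820 + 1/(-21185) = 11820 - 1/21185 = 250406699/21185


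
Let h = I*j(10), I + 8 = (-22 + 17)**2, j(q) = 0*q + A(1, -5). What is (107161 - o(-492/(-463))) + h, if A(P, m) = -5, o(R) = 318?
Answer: 106758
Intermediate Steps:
j(q) = -5 (j(q) = 0*q - 5 = 0 - 5 = -5)
I = 17 (I = -8 + (-22 + 17)**2 = -8 + (-5)**2 = -8 + 25 = 17)
h = -85 (h = 17*(-5) = -85)
(107161 - o(-492/(-463))) + h = (107161 - 1*318) - 85 = (107161 - 318) - 85 = 106843 - 85 = 106758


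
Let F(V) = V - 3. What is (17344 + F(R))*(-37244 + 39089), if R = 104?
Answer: 32186025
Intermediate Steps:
F(V) = -3 + V
(17344 + F(R))*(-37244 + 39089) = (17344 + (-3 + 104))*(-37244 + 39089) = (17344 + 101)*1845 = 17445*1845 = 32186025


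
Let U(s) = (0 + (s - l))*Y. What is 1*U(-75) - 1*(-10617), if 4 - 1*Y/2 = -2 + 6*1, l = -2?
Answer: 10617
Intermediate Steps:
Y = 0 (Y = 8 - 2*(-2 + 6*1) = 8 - 2*(-2 + 6) = 8 - 2*4 = 8 - 8 = 0)
U(s) = 0 (U(s) = (0 + (s - 1*(-2)))*0 = (0 + (s + 2))*0 = (0 + (2 + s))*0 = (2 + s)*0 = 0)
1*U(-75) - 1*(-10617) = 1*0 - 1*(-10617) = 0 + 10617 = 10617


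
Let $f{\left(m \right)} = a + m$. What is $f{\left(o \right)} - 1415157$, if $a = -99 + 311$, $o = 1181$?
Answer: $-1413764$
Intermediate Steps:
$a = 212$
$f{\left(m \right)} = 212 + m$
$f{\left(o \right)} - 1415157 = \left(212 + 1181\right) - 1415157 = 1393 - 1415157 = -1413764$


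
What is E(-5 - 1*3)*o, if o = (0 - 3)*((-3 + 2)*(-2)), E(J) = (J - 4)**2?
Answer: -864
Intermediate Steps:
E(J) = (-4 + J)**2
o = -6 (o = -(-3)*(-2) = -3*2 = -6)
E(-5 - 1*3)*o = (-4 + (-5 - 1*3))**2*(-6) = (-4 + (-5 - 3))**2*(-6) = (-4 - 8)**2*(-6) = (-12)**2*(-6) = 144*(-6) = -864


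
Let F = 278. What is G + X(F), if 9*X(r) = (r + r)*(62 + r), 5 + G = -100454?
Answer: -715091/9 ≈ -79455.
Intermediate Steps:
G = -100459 (G = -5 - 100454 = -100459)
X(r) = 2*r*(62 + r)/9 (X(r) = ((r + r)*(62 + r))/9 = ((2*r)*(62 + r))/9 = (2*r*(62 + r))/9 = 2*r*(62 + r)/9)
G + X(F) = -100459 + (2/9)*278*(62 + 278) = -100459 + (2/9)*278*340 = -100459 + 189040/9 = -715091/9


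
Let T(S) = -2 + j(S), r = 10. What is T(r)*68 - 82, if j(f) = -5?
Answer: -558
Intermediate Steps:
T(S) = -7 (T(S) = -2 - 5 = -7)
T(r)*68 - 82 = -7*68 - 82 = -476 - 82 = -558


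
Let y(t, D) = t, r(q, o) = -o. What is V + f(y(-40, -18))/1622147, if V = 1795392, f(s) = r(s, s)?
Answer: 2912389746664/1622147 ≈ 1.7954e+6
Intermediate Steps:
f(s) = -s
V + f(y(-40, -18))/1622147 = 1795392 - 1*(-40)/1622147 = 1795392 + 40*(1/1622147) = 1795392 + 40/1622147 = 2912389746664/1622147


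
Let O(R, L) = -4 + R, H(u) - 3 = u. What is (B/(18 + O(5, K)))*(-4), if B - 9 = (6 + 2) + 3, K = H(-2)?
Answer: -80/19 ≈ -4.2105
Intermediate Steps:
H(u) = 3 + u
K = 1 (K = 3 - 2 = 1)
B = 20 (B = 9 + ((6 + 2) + 3) = 9 + (8 + 3) = 9 + 11 = 20)
(B/(18 + O(5, K)))*(-4) = (20/(18 + (-4 + 5)))*(-4) = (20/(18 + 1))*(-4) = (20/19)*(-4) = -80/19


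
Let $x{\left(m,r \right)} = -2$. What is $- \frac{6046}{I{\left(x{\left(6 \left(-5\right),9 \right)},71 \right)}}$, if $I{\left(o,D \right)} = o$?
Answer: $3023$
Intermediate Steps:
$- \frac{6046}{I{\left(x{\left(6 \left(-5\right),9 \right)},71 \right)}} = - \frac{6046}{-2} = \left(-6046\right) \left(- \frac{1}{2}\right) = 3023$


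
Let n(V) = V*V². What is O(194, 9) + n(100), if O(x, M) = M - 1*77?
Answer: 999932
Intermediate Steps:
O(x, M) = -77 + M (O(x, M) = M - 77 = -77 + M)
n(V) = V³
O(194, 9) + n(100) = (-77 + 9) + 100³ = -68 + 1000000 = 999932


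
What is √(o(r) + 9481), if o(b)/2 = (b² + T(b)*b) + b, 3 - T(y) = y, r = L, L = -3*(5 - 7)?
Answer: √9529 ≈ 97.617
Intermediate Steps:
L = 6 (L = -3*(-2) = 6)
r = 6
T(y) = 3 - y
o(b) = 2*b + 2*b² + 2*b*(3 - b) (o(b) = 2*((b² + (3 - b)*b) + b) = 2*((b² + b*(3 - b)) + b) = 2*(b + b² + b*(3 - b)) = 2*b + 2*b² + 2*b*(3 - b))
√(o(r) + 9481) = √(8*6 + 9481) = √(48 + 9481) = √9529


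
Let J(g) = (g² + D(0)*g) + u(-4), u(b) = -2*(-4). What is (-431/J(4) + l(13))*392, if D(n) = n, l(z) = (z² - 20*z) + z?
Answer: -112847/3 ≈ -37616.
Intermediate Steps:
l(z) = z² - 19*z
u(b) = 8
J(g) = 8 + g² (J(g) = (g² + 0*g) + 8 = (g² + 0) + 8 = g² + 8 = 8 + g²)
(-431/J(4) + l(13))*392 = (-431/(8 + 4²) + 13*(-19 + 13))*392 = (-431/(8 + 16) + 13*(-6))*392 = (-431/24 - 78)*392 = -2303/24*392 = -112847/3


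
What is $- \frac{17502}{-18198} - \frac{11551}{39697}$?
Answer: $\frac{80761966}{120401001} \approx 0.67077$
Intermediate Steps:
$- \frac{17502}{-18198} - \frac{11551}{39697} = \left(-17502\right) \left(- \frac{1}{18198}\right) - \frac{11551}{39697} = \frac{2917}{3033} - \frac{11551}{39697} = \frac{80761966}{120401001}$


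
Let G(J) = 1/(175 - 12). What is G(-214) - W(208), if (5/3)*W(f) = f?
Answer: -101707/815 ≈ -124.79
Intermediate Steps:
W(f) = 3*f/5
G(J) = 1/163
G(-214) - W(208) = 1/163 - 3*208/5 = 1/163 - 1*624/5 = 1/163 - 624/5 = -101707/815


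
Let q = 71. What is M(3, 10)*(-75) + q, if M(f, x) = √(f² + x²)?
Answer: 71 - 75*√109 ≈ -712.02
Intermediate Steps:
M(3, 10)*(-75) + q = √(3² + 10²)*(-75) + 71 = √(9 + 100)*(-75) + 71 = √109*(-75) + 71 = -75*√109 + 71 = 71 - 75*√109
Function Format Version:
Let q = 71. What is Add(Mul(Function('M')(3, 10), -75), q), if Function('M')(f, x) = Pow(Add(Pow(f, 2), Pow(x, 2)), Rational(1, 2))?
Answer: Add(71, Mul(-75, Pow(109, Rational(1, 2)))) ≈ -712.02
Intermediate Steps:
Add(Mul(Function('M')(3, 10), -75), q) = Add(Mul(Pow(Add(Pow(3, 2), Pow(10, 2)), Rational(1, 2)), -75), 71) = Add(Mul(Pow(Add(9, 100), Rational(1, 2)), -75), 71) = Add(Mul(Pow(109, Rational(1, 2)), -75), 71) = Add(Mul(-75, Pow(109, Rational(1, 2))), 71) = Add(71, Mul(-75, Pow(109, Rational(1, 2))))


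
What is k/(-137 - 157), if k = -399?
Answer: 19/14 ≈ 1.3571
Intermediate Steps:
k/(-137 - 157) = -399/(-137 - 157) = -399/(-294) = -399*(-1/294) = 19/14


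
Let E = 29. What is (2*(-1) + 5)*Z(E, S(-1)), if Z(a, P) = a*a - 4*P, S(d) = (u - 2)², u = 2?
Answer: 2523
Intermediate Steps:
S(d) = 0 (S(d) = (2 - 2)² = 0² = 0)
Z(a, P) = a² - 4*P
(2*(-1) + 5)*Z(E, S(-1)) = (2*(-1) + 5)*(29² - 4*0) = (-2 + 5)*(841 + 0) = 3*841 = 2523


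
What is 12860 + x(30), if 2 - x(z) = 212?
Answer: 12650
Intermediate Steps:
x(z) = -210 (x(z) = 2 - 1*212 = 2 - 212 = -210)
12860 + x(30) = 12860 - 210 = 12650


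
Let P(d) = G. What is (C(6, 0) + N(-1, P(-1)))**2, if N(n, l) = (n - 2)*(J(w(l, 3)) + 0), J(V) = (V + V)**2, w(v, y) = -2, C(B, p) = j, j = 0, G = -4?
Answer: 2304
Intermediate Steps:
P(d) = -4
C(B, p) = 0
J(V) = 4*V**2 (J(V) = (2*V)**2 = 4*V**2)
N(n, l) = -32 + 16*n (N(n, l) = (n - 2)*(4*(-2)**2 + 0) = (-2 + n)*(4*4 + 0) = (-2 + n)*(16 + 0) = (-2 + n)*16 = -32 + 16*n)
(C(6, 0) + N(-1, P(-1)))**2 = (0 + (-32 + 16*(-1)))**2 = (0 + (-32 - 16))**2 = (0 - 48)**2 = (-48)**2 = 2304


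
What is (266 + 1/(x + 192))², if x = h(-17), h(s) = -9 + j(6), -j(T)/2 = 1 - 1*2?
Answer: 2421722521/34225 ≈ 70759.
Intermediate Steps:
j(T) = 2 (j(T) = -2*(1 - 1*2) = -2*(1 - 2) = -2*(-1) = 2)
h(s) = -7 (h(s) = -9 + 2 = -7)
x = -7
(266 + 1/(x + 192))² = (266 + 1/(-7 + 192))² = (266 + 1/185)² = (49211/185)² = 2421722521/34225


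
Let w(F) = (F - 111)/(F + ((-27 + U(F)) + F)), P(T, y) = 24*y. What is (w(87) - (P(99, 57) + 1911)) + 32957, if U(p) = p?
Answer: 1157438/39 ≈ 29678.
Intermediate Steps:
w(F) = (-111 + F)/(-27 + 3*F) (w(F) = (F - 111)/(F + ((-27 + F) + F)) = (-111 + F)/(F + (-27 + 2*F)) = (-111 + F)/(-27 + 3*F))
(w(87) - (P(99, 57) + 1911)) + 32957 = ((-111 + 87)/(3*(-9 + 87)) - (24*57 + 1911)) + 32957 = ((⅓)*(-24)/78 - (1368 + 1911)) + 32957 = ((⅓)*(1/78)*(-24) - 1*3279) + 32957 = (-4/39 - 3279) + 32957 = -127885/39 + 32957 = 1157438/39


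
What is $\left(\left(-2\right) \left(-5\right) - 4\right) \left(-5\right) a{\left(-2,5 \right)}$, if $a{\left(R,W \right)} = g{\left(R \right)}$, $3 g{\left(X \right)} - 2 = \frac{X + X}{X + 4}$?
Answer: $0$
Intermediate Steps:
$g{\left(X \right)} = \frac{2}{3} + \frac{2 X}{3 \left(4 + X\right)}$ ($g{\left(X \right)} = \frac{2}{3} + \frac{\left(X + X\right) \frac{1}{X + 4}}{3} = \frac{2}{3} + \frac{2 X \frac{1}{4 + X}}{3} = \frac{2}{3} + \frac{2 X}{3 \left(4 + X\right)}$)
$a{\left(R,W \right)} = \frac{4 \left(2 + R\right)}{3 \left(4 + R\right)}$
$\left(\left(-2\right) \left(-5\right) - 4\right) \left(-5\right) a{\left(-2,5 \right)} = \left(\left(-2\right) \left(-5\right) - 4\right) \left(-5\right) \frac{4 \left(2 - 2\right)}{3 \left(4 - 2\right)} = \left(10 - 4\right) \left(-5\right) \frac{4}{3} \cdot \frac{1}{2} \cdot 0 = 6 \left(-5\right) \frac{4}{3} \cdot \frac{1}{2} \cdot 0 = \left(-30\right) 0 = 0$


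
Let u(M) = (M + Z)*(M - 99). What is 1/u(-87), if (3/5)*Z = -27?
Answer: 1/24552 ≈ 4.0730e-5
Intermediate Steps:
Z = -45 (Z = (5/3)*(-27) = -45)
u(M) = (-99 + M)*(-45 + M) (u(M) = (M - 45)*(M - 99) = (-45 + M)*(-99 + M) = (-99 + M)*(-45 + M))
1/u(-87) = 1/(4455 + (-87)² - 144*(-87)) = 1/(4455 + 7569 + 12528) = 1/24552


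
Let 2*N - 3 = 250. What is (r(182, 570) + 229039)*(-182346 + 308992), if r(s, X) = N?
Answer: 29022893913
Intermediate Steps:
N = 253/2 (N = 3/2 + (1/2)*250 = 3/2 + 125 = 253/2 ≈ 126.50)
r(s, X) = 253/2
(r(182, 570) + 229039)*(-182346 + 308992) = (253/2 + 229039)*(-182346 + 308992) = (458331/2)*126646 = 29022893913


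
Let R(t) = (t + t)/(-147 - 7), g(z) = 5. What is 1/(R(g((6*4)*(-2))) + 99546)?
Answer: 77/7665037 ≈ 1.0046e-5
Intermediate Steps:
R(t) = -t/77 (R(t) = (2*t)/(-154) = (2*t)*(-1/154) = -t/77)
1/(R(g((6*4)*(-2))) + 99546) = 1/(-1/77*5 + 99546) = 1/(-5/77 + 99546) = 1/(7665037/77) = 77/7665037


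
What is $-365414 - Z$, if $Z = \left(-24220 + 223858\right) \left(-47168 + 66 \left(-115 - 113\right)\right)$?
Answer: $12420312394$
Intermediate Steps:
$Z = -12420677808$ ($Z = 199638 \left(-47168 + 66 \left(-228\right)\right) = 199638 \left(-47168 - 15048\right) = 199638 \left(-62216\right) = -12420677808$)
$-365414 - Z = -365414 - -12420677808 = -365414 + 12420677808 = 12420312394$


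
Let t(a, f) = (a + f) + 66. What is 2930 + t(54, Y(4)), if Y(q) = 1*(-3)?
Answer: 3047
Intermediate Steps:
Y(q) = -3
t(a, f) = 66 + a + f
2930 + t(54, Y(4)) = 2930 + (66 + 54 - 3) = 2930 + 117 = 3047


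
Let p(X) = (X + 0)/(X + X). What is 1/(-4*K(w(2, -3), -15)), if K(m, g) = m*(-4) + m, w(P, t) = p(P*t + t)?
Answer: 1/6 ≈ 0.16667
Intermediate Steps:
p(X) = 1/2 (p(X) = X/((2*X)) = X*(1/(2*X)) = 1/2)
w(P, t) = 1/2
K(m, g) = -3*m (K(m, g) = -4*m + m = -3*m)
1/(-4*K(w(2, -3), -15)) = 1/(-4*(-3*1/2)) = 1/(-4*(-3)/2) = 1/(-1*(-6)) = 1/6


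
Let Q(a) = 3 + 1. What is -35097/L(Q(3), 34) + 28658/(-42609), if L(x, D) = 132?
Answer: -71391949/267828 ≈ -266.56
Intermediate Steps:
Q(a) = 4
-35097/L(Q(3), 34) + 28658/(-42609) = -35097/132 + 28658/(-42609) = -35097*1/132 + 28658*(-1/42609) = -11699/44 - 4094/6087 = -71391949/267828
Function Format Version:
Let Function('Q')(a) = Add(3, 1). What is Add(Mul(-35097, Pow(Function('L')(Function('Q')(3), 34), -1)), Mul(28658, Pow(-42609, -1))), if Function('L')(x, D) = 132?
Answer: Rational(-71391949, 267828) ≈ -266.56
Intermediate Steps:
Function('Q')(a) = 4
Add(Mul(-35097, Pow(Function('L')(Function('Q')(3), 34), -1)), Mul(28658, Pow(-42609, -1))) = Add(Mul(-35097, Pow(132, -1)), Mul(28658, Pow(-42609, -1))) = Add(Mul(-35097, Rational(1, 132)), Mul(28658, Rational(-1, 42609))) = Add(Rational(-11699, 44), Rational(-4094, 6087)) = Rational(-71391949, 267828)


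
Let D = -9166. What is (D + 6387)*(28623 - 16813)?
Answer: -32819990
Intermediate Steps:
(D + 6387)*(28623 - 16813) = (-9166 + 6387)*(28623 - 16813) = -2779*11810 = -32819990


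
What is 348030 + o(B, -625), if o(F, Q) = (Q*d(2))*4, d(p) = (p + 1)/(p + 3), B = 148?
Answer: 346530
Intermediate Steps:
d(p) = (1 + p)/(3 + p)
o(F, Q) = 12*Q/5 (o(F, Q) = (Q*((1 + 2)/(3 + 2)))*4 = (Q*(3/5))*4 = (Q*((⅕)*3))*4 = (Q*(⅗))*4 = (3*Q/5)*4 = 12*Q/5)
348030 + o(B, -625) = 348030 + (12/5)*(-625) = 348030 - 1500 = 346530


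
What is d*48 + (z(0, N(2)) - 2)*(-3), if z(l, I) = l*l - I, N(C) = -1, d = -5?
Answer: -237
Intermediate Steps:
z(l, I) = l² - I
d*48 + (z(0, N(2)) - 2)*(-3) = -5*48 + ((0² - 1*(-1)) - 2)*(-3) = -240 + ((0 + 1) - 2)*(-3) = -240 + (1 - 2)*(-3) = -240 - 1*(-3) = -240 + 3 = -237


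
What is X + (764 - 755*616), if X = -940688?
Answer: -1405004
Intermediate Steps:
X + (764 - 755*616) = -940688 + (764 - 755*616) = -940688 + (764 - 465080) = -940688 - 464316 = -1405004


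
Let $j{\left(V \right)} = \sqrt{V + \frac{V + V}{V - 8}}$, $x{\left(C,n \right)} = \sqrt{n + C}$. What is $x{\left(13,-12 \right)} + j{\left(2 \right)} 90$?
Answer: $1 + 60 \sqrt{3} \approx 104.92$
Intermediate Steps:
$x{\left(C,n \right)} = \sqrt{C + n}$
$j{\left(V \right)} = \sqrt{V + \frac{2 V}{-8 + V}}$
$x{\left(13,-12 \right)} + j{\left(2 \right)} 90 = \sqrt{13 - 12} + \sqrt{\frac{2 \left(-6 + 2\right)}{-8 + 2}} \cdot 90 = \sqrt{1} + \sqrt{2 \frac{1}{-6} \left(-4\right)} 90 = 1 + \sqrt{2 \left(- \frac{1}{6}\right) \left(-4\right)} 90 = 1 + \sqrt{\frac{4}{3}} \cdot 90 = 1 + \frac{2 \sqrt{3}}{3} \cdot 90 = 1 + 60 \sqrt{3}$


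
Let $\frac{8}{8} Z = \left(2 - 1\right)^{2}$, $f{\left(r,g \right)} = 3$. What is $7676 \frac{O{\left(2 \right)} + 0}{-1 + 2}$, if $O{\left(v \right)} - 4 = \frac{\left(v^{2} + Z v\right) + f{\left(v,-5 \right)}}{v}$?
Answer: $65246$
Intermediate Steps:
$Z = 1$ ($Z = \left(2 - 1\right)^{2} = 1^{2} = 1$)
$O{\left(v \right)} = 4 + \frac{3 + v + v^{2}}{v}$ ($O{\left(v \right)} = 4 + \frac{\left(v^{2} + 1 v\right) + 3}{v} = 4 + \frac{\left(v^{2} + v\right) + 3}{v} = 4 + \frac{\left(v + v^{2}\right) + 3}{v} = 4 + \frac{3 + v + v^{2}}{v}$)
$7676 \frac{O{\left(2 \right)} + 0}{-1 + 2} = 7676 \frac{\left(5 + 2 + \frac{3}{2}\right) + 0}{-1 + 2} = 7676 \frac{\left(5 + 2 + 3 \cdot \frac{1}{2}\right) + 0}{1} = 7676 \left(\left(5 + 2 + \frac{3}{2}\right) + 0\right) 1 = 7676 \left(\frac{17}{2} + 0\right) 1 = 7676 \cdot \frac{17}{2} \cdot 1 = 7676 \cdot \frac{17}{2} = 65246$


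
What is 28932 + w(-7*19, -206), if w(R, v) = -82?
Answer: 28850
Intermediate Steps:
28932 + w(-7*19, -206) = 28932 - 82 = 28850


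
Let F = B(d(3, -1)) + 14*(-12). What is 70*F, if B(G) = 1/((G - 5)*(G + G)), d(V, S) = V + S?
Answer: -70595/6 ≈ -11766.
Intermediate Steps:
d(V, S) = S + V
B(G) = 1/(2*G*(-5 + G)) (B(G) = 1/((-5 + G)*(2*G)) = 1/(2*G*(-5 + G)))
F = -2017/12 (F = 1/(2*(-1 + 3)*(-5 + (-1 + 3))) + 14*(-12) = (½)/(2*(-5 + 2)) - 168 = (½)*(½)/(-3) - 168 = (½)*(½)*(-⅓) - 168 = -1/12 - 168 = -2017/12 ≈ -168.08)
70*F = 70*(-2017/12) = -70595/6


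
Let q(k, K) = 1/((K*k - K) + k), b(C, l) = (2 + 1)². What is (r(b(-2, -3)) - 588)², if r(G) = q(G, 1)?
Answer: 99900025/289 ≈ 3.4568e+5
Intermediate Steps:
b(C, l) = 9 (b(C, l) = 3² = 9)
q(k, K) = 1/(k - K + K*k) (q(k, K) = 1/((-K + K*k) + k) = 1/(k - K + K*k))
r(G) = 1/(-1 + 2*G) (r(G) = 1/(G - 1*1 + 1*G) = 1/(G - 1 + G) = 1/(-1 + 2*G))
(r(b(-2, -3)) - 588)² = (1/(-1 + 2*9) - 588)² = (1/(-1 + 18) - 588)² = (1/17 - 588)² = (-9995/17)² = 99900025/289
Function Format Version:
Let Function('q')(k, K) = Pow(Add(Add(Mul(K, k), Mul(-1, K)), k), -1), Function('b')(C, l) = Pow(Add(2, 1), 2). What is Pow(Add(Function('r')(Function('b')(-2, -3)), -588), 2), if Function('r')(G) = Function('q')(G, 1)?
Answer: Rational(99900025, 289) ≈ 3.4568e+5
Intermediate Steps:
Function('b')(C, l) = 9 (Function('b')(C, l) = Pow(3, 2) = 9)
Function('q')(k, K) = Pow(Add(k, Mul(-1, K), Mul(K, k)), -1) (Function('q')(k, K) = Pow(Add(Add(Mul(-1, K), Mul(K, k)), k), -1) = Pow(Add(k, Mul(-1, K), Mul(K, k)), -1))
Function('r')(G) = Pow(Add(-1, Mul(2, G)), -1) (Function('r')(G) = Pow(Add(G, Mul(-1, 1), Mul(1, G)), -1) = Pow(Add(G, -1, G), -1) = Pow(Add(-1, Mul(2, G)), -1))
Pow(Add(Function('r')(Function('b')(-2, -3)), -588), 2) = Pow(Add(Pow(Add(-1, Mul(2, 9)), -1), -588), 2) = Pow(Add(Pow(Add(-1, 18), -1), -588), 2) = Pow(Add(Pow(17, -1), -588), 2) = Pow(Add(Rational(1, 17), -588), 2) = Pow(Rational(-9995, 17), 2) = Rational(99900025, 289)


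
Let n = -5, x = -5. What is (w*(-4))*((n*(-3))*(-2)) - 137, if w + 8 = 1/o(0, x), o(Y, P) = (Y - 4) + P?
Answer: -3331/3 ≈ -1110.3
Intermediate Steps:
o(Y, P) = -4 + P + Y (o(Y, P) = (-4 + Y) + P = -4 + P + Y)
w = -73/9 (w = -8 + 1/(-4 - 5 + 0) = -8 + 1/(-9) = -8 - ⅑ = -73/9 ≈ -8.1111)
(w*(-4))*((n*(-3))*(-2)) - 137 = (-73/9*(-4))*(-5*(-3)*(-2)) - 137 = 292*(15*(-2))/9 - 137 = (292/9)*(-30) - 137 = -2920/3 - 137 = -3331/3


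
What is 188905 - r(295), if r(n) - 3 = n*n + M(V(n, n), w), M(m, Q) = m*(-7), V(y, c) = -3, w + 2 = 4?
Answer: 101856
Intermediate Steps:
w = 2 (w = -2 + 4 = 2)
M(m, Q) = -7*m
r(n) = 24 + n² (r(n) = 3 + (n*n - 7*(-3)) = 3 + (n² + 21) = 3 + (21 + n²) = 24 + n²)
188905 - r(295) = 188905 - (24 + 295²) = 188905 - (24 + 87025) = 188905 - 1*87049 = 188905 - 87049 = 101856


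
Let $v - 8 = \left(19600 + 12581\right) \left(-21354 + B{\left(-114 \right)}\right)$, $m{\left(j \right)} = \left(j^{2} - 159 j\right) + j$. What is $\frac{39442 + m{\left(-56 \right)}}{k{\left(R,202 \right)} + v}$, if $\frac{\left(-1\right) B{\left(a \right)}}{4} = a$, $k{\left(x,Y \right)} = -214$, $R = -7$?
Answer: $- \frac{25713}{336259372} \approx -7.6468 \cdot 10^{-5}$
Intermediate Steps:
$m{\left(j \right)} = j^{2} - 158 j$
$B{\left(a \right)} = - 4 a$
$v = -672518530$ ($v = 8 + \left(19600 + 12581\right) \left(-21354 - -456\right) = 8 + 32181 \left(-21354 + 456\right) = 8 + 32181 \left(-20898\right) = 8 - 672518538 = -672518530$)
$\frac{39442 + m{\left(-56 \right)}}{k{\left(R,202 \right)} + v} = \frac{39442 - 56 \left(-158 - 56\right)}{-214 - 672518530} = \frac{39442 - -11984}{-672518744} = \left(39442 + 11984\right) \left(- \frac{1}{672518744}\right) = 51426 \left(- \frac{1}{672518744}\right) = - \frac{25713}{336259372}$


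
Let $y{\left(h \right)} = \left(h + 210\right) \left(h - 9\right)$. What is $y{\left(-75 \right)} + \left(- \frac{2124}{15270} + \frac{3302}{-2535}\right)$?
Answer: $- \frac{1125694792}{99255} \approx -11341.0$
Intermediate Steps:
$y{\left(h \right)} = \left(-9 + h\right) \left(210 + h\right)$ ($y{\left(h \right)} = \left(210 + h\right) \left(-9 + h\right) = \left(-9 + h\right) \left(210 + h\right)$)
$y{\left(-75 \right)} + \left(- \frac{2124}{15270} + \frac{3302}{-2535}\right) = \left(-1890 + \left(-75\right)^{2} + 201 \left(-75\right)\right) + \left(- \frac{2124}{15270} + \frac{3302}{-2535}\right) = \left(-1890 + 5625 - 15075\right) + \left(\left(-2124\right) \frac{1}{15270} + 3302 \left(- \frac{1}{2535}\right)\right) = -11340 - \frac{143092}{99255} = - \frac{1125694792}{99255}$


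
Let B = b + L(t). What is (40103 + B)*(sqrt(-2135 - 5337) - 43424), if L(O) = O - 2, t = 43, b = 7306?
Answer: -2060468800 + 189800*I*sqrt(467) ≈ -2.0605e+9 + 4.1016e+6*I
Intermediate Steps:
L(O) = -2 + O
B = 7347 (B = 7306 + (-2 + 43) = 7306 + 41 = 7347)
(40103 + B)*(sqrt(-2135 - 5337) - 43424) = (40103 + 7347)*(sqrt(-2135 - 5337) - 43424) = 47450*(sqrt(-7472) - 43424) = 47450*(4*I*sqrt(467) - 43424) = 47450*(-43424 + 4*I*sqrt(467)) = -2060468800 + 189800*I*sqrt(467)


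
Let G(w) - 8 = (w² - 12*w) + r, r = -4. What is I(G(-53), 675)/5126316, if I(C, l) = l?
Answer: 225/1708772 ≈ 0.00013167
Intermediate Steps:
G(w) = 4 + w² - 12*w (G(w) = 8 + ((w² - 12*w) - 4) = 8 + (-4 + w² - 12*w) = 4 + w² - 12*w)
I(G(-53), 675)/5126316 = 675/5126316 = 675*(1/5126316) = 225/1708772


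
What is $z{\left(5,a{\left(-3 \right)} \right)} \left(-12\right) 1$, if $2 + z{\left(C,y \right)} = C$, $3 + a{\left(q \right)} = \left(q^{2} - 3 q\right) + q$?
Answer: $-36$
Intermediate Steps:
$a{\left(q \right)} = -3 + q^{2} - 2 q$ ($a{\left(q \right)} = -3 + \left(\left(q^{2} - 3 q\right) + q\right) = -3 + \left(q^{2} - 2 q\right) = -3 + q^{2} - 2 q$)
$z{\left(C,y \right)} = -2 + C$
$z{\left(5,a{\left(-3 \right)} \right)} \left(-12\right) 1 = \left(-2 + 5\right) \left(-12\right) 1 = 3 \left(-12\right) 1 = \left(-36\right) 1 = -36$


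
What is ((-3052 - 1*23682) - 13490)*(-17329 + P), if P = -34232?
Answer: 2073989664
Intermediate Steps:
((-3052 - 1*23682) - 13490)*(-17329 + P) = ((-3052 - 1*23682) - 13490)*(-17329 - 34232) = ((-3052 - 23682) - 13490)*(-51561) = (-26734 - 13490)*(-51561) = -40224*(-51561) = 2073989664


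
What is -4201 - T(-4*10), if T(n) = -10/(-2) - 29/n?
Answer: -168269/40 ≈ -4206.7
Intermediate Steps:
T(n) = 5 - 29/n (T(n) = -10*(-1/2) - 29/n = 5 - 29/n)
-4201 - T(-4*10) = -4201 - (5 - 29/((-4*10))) = -4201 - (5 - 29/(-40)) = -4201 - (5 - 29*(-1/40)) = -4201 - (5 + 29/40) = -4201 - 1*229/40 = -4201 - 229/40 = -168269/40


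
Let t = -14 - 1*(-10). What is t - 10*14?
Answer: -144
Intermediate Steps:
t = -4 (t = -14 + 10 = -4)
t - 10*14 = -4 - 10*14 = -4 - 140 = -144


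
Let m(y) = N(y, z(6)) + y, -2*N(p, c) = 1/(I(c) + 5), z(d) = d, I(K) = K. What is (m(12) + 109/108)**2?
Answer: 237190801/1411344 ≈ 168.06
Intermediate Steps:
N(p, c) = -1/(2*(5 + c)) (N(p, c) = -1/(2*(c + 5)) = -1/(2*(5 + c)))
m(y) = -1/22 + y (m(y) = -1/(10 + 2*6) + y = -1/(10 + 12) + y = -1/22 + y)
(m(12) + 109/108)**2 = ((-1/22 + 12) + 109/108)**2 = (263/22 + 109*(1/108))**2 = (263/22 + 109/108)**2 = (15401/1188)**2 = 237190801/1411344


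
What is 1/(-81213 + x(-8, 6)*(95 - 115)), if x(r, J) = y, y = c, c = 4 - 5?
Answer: -1/81193 ≈ -1.2316e-5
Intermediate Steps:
c = -1
y = -1
x(r, J) = -1
1/(-81213 + x(-8, 6)*(95 - 115)) = 1/(-81213 - (95 - 115)) = 1/(-81213 - 1*(-20)) = 1/(-81213 + 20) = 1/(-81193) = -1/81193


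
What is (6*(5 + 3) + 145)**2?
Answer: 37249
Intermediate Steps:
(6*(5 + 3) + 145)**2 = (6*8 + 145)**2 = (48 + 145)**2 = 193**2 = 37249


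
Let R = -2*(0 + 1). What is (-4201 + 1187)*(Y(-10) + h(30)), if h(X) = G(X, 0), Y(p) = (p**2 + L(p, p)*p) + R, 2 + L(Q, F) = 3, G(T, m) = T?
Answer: -355652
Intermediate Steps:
R = -2 (R = -2*1 = -2)
L(Q, F) = 1 (L(Q, F) = -2 + 3 = 1)
Y(p) = -2 + p + p**2 (Y(p) = (p**2 + 1*p) - 2 = (p**2 + p) - 2 = (p + p**2) - 2 = -2 + p + p**2)
h(X) = X
(-4201 + 1187)*(Y(-10) + h(30)) = (-4201 + 1187)*((-2 - 10 + (-10)**2) + 30) = -3014*((-2 - 10 + 100) + 30) = -3014*(88 + 30) = -3014*118 = -355652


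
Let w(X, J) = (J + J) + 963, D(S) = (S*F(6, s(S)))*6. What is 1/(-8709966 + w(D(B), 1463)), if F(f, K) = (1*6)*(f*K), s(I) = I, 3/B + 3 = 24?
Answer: -1/8706077 ≈ -1.1486e-7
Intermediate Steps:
B = 1/7 (B = 3/(-3 + 24) = 3/21 = 3*(1/21) = 1/7 ≈ 0.14286)
F(f, K) = 6*K*f (F(f, K) = 6*(K*f) = 6*K*f)
D(S) = 216*S**2 (D(S) = (S*(6*S*6))*6 = (S*(36*S))*6 = (36*S**2)*6 = 216*S**2)
w(X, J) = 963 + 2*J (w(X, J) = 2*J + 963 = 963 + 2*J)
1/(-8709966 + w(D(B), 1463)) = 1/(-8709966 + (963 + 2*1463)) = 1/(-8709966 + (963 + 2926)) = 1/(-8709966 + 3889) = 1/(-8706077) = -1/8706077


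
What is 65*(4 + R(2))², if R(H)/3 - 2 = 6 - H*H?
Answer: 16640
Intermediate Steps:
R(H) = 24 - 3*H² (R(H) = 6 + 3*(6 - H*H) = 6 + 3*(6 - H²) = 6 + (18 - 3*H²) = 24 - 3*H²)
65*(4 + R(2))² = 65*(4 + (24 - 3*2²))² = 65*(4 + (24 - 3*4))² = 65*(4 + (24 - 12))² = 65*(4 + 12)² = 65*16² = 65*256 = 16640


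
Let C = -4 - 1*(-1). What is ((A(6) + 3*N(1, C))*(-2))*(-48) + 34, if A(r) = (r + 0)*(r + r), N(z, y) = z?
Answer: 7234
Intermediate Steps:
C = -3 (C = -4 + 1 = -3)
A(r) = 2*r**2 (A(r) = r*(2*r) = 2*r**2)
((A(6) + 3*N(1, C))*(-2))*(-48) + 34 = ((2*6**2 + 3*1)*(-2))*(-48) + 34 = ((2*36 + 3)*(-2))*(-48) + 34 = ((72 + 3)*(-2))*(-48) + 34 = (75*(-2))*(-48) + 34 = -150*(-48) + 34 = 7200 + 34 = 7234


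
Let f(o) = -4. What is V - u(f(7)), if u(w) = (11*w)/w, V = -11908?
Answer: -11919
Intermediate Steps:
u(w) = 11
V - u(f(7)) = -11908 - 1*11 = -11908 - 11 = -11919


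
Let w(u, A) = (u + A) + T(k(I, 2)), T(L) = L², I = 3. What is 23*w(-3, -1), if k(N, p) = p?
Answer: 0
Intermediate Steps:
w(u, A) = 4 + A + u (w(u, A) = (u + A) + 2² = (A + u) + 4 = 4 + A + u)
23*w(-3, -1) = 23*(4 - 1 - 3) = 23*0 = 0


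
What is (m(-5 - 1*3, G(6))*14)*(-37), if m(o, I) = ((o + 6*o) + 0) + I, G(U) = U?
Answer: 25900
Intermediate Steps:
m(o, I) = I + 7*o (m(o, I) = (7*o + 0) + I = 7*o + I = I + 7*o)
(m(-5 - 1*3, G(6))*14)*(-37) = ((6 + 7*(-5 - 1*3))*14)*(-37) = ((6 + 7*(-5 - 3))*14)*(-37) = ((6 + 7*(-8))*14)*(-37) = ((6 - 56)*14)*(-37) = -50*14*(-37) = -700*(-37) = 25900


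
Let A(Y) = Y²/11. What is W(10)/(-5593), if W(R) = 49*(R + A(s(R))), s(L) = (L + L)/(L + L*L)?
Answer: -93198/1063469 ≈ -0.087636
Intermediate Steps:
s(L) = 2*L/(L + L²) (s(L) = (2*L)/(L + L²) = 2*L/(L + L²))
A(Y) = Y²/11 (A(Y) = Y²*(1/11) = Y²/11)
W(R) = 49*R + 196/(11*(1 + R)²) (W(R) = 49*(R + (2/(1 + R))²/11) = 49*(R + (4/(1 + R)²)/11) = 49*(R + 4/(11*(1 + R)²)) = 49*R + 196/(11*(1 + R)²))
W(10)/(-5593) = (49*10 + 196/(11*(1 + 10)²))/(-5593) = (490 + (196/11)/11²)*(-1/5593) = (490 + (196/11)*(1/121))*(-1/5593) = (490 + 196/1331)*(-1/5593) = (652386/1331)*(-1/5593) = -93198/1063469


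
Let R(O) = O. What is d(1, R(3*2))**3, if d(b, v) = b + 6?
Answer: 343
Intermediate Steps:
d(b, v) = 6 + b
d(1, R(3*2))**3 = (6 + 1)**3 = 7**3 = 343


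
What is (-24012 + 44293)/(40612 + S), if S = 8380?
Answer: 20281/48992 ≈ 0.41397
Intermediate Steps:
(-24012 + 44293)/(40612 + S) = (-24012 + 44293)/(40612 + 8380) = 20281/48992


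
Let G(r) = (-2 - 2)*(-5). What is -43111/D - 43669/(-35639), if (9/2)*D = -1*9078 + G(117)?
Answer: 14619003965/645636124 ≈ 22.643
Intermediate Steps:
G(r) = 20 (G(r) = -4*(-5) = 20)
D = -18116/9 (D = 2*(-1*9078 + 20)/9 = 2*(-9078 + 20)/9 = (2/9)*(-9058) = -18116/9 ≈ -2012.9)
-43111/D - 43669/(-35639) = -43111/(-18116/9) - 43669/(-35639) = -43111*(-9/18116) - 43669*(-1/35639) = 387999/18116 + 43669/35639 = 14619003965/645636124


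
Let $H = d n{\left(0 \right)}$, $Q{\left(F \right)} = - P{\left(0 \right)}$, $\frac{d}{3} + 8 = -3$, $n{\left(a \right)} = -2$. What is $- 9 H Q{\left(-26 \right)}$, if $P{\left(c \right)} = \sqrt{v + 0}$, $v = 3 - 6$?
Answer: $594 i \sqrt{3} \approx 1028.8 i$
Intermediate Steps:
$v = -3$ ($v = 3 - 6 = -3$)
$P{\left(c \right)} = i \sqrt{3}$ ($P{\left(c \right)} = \sqrt{-3 + 0} = \sqrt{-3} = i \sqrt{3}$)
$d = -33$ ($d = -24 + 3 \left(-3\right) = -24 - 9 = -33$)
$Q{\left(F \right)} = - i \sqrt{3}$
$H = 66$ ($H = \left(-33\right) \left(-2\right) = 66$)
$- 9 H Q{\left(-26 \right)} = \left(-9\right) 66 \left(- i \sqrt{3}\right) = - 594 \left(- i \sqrt{3}\right) = 594 i \sqrt{3}$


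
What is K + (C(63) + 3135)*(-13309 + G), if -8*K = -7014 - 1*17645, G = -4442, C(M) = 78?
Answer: -456247045/8 ≈ -5.7031e+7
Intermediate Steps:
K = 24659/8 (K = -(-7014 - 1*17645)/8 = -(-7014 - 17645)/8 = -1/8*(-24659) = 24659/8 ≈ 3082.4)
K + (C(63) + 3135)*(-13309 + G) = 24659/8 + (78 + 3135)*(-13309 - 4442) = 24659/8 + 3213*(-17751) = 24659/8 - 57033963 = -456247045/8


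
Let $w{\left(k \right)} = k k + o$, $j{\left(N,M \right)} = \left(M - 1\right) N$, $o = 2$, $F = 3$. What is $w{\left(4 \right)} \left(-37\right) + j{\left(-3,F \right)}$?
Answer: $-672$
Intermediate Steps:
$j{\left(N,M \right)} = N \left(-1 + M\right)$ ($j{\left(N,M \right)} = \left(-1 + M\right) N = N \left(-1 + M\right)$)
$w{\left(k \right)} = 2 + k^{2}$ ($w{\left(k \right)} = k k + 2 = k^{2} + 2 = 2 + k^{2}$)
$w{\left(4 \right)} \left(-37\right) + j{\left(-3,F \right)} = \left(2 + 4^{2}\right) \left(-37\right) - 3 \left(-1 + 3\right) = \left(2 + 16\right) \left(-37\right) - 6 = 18 \left(-37\right) - 6 = -666 - 6 = -672$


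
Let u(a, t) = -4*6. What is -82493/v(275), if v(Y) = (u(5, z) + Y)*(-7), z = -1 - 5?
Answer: 82493/1757 ≈ 46.951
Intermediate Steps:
z = -6
u(a, t) = -24
v(Y) = 168 - 7*Y (v(Y) = (-24 + Y)*(-7) = 168 - 7*Y)
-82493/v(275) = -82493/(168 - 7*275) = -82493/(168 - 1925) = -82493/(-1757) = -82493*(-1/1757) = 82493/1757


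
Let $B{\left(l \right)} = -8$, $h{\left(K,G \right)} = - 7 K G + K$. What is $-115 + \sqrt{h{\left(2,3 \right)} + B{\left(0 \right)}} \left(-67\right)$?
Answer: $-115 - 268 i \sqrt{3} \approx -115.0 - 464.19 i$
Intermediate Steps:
$h{\left(K,G \right)} = K - 7 G K$ ($h{\left(K,G \right)} = - 7 G K + K = K - 7 G K$)
$-115 + \sqrt{h{\left(2,3 \right)} + B{\left(0 \right)}} \left(-67\right) = -115 + \sqrt{2 \left(1 - 21\right) - 8} \left(-67\right) = -115 + \sqrt{2 \left(-20\right) - 8} \left(-67\right) = -115 + \sqrt{-40 - 8} \left(-67\right) = -115 + \sqrt{-48} \left(-67\right) = -115 + 4 i \sqrt{3} \left(-67\right) = -115 - 268 i \sqrt{3}$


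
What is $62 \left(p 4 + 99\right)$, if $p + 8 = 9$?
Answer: $6386$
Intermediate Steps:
$p = 1$ ($p = -8 + 9 = 1$)
$62 \left(p 4 + 99\right) = 62 \left(1 \cdot 4 + 99\right) = 62 \left(4 + 99\right) = 62 \cdot 103 = 6386$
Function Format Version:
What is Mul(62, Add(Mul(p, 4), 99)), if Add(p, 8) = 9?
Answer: 6386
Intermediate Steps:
p = 1 (p = Add(-8, 9) = 1)
Mul(62, Add(Mul(p, 4), 99)) = Mul(62, Add(Mul(1, 4), 99)) = Mul(62, Add(4, 99)) = Mul(62, 103) = 6386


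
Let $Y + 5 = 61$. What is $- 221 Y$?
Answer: $-12376$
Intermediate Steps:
$Y = 56$ ($Y = -5 + 61 = 56$)
$- 221 Y = \left(-221\right) 56 = -12376$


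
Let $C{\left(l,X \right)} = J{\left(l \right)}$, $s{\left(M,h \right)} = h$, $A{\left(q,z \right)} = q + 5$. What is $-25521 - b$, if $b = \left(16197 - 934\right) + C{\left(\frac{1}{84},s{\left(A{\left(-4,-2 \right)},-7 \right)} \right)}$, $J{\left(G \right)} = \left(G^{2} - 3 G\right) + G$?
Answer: $- \frac{287771737}{7056} \approx -40784.0$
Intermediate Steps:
$A{\left(q,z \right)} = 5 + q$
$J{\left(G \right)} = G^{2} - 2 G$
$C{\left(l,X \right)} = l \left(-2 + l\right)$
$b = \frac{107695561}{7056}$ ($b = \left(16197 - 934\right) + \frac{-2 + \frac{1}{84}}{84} = 15263 + \frac{-2 + \frac{1}{84}}{84} = 15263 + \frac{1}{84} \left(- \frac{167}{84}\right) = 15263 - \frac{167}{7056} = \frac{107695561}{7056} \approx 15263.0$)
$-25521 - b = -25521 - \frac{107695561}{7056} = - \frac{287771737}{7056}$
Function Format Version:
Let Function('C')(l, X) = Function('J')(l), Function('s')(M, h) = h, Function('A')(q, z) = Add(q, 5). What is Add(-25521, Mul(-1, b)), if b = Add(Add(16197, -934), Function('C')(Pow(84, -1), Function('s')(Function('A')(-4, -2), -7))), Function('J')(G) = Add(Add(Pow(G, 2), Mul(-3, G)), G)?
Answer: Rational(-287771737, 7056) ≈ -40784.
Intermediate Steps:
Function('A')(q, z) = Add(5, q)
Function('J')(G) = Add(Pow(G, 2), Mul(-2, G))
Function('C')(l, X) = Mul(l, Add(-2, l))
b = Rational(107695561, 7056) (b = Add(Add(16197, -934), Mul(Pow(84, -1), Add(-2, Pow(84, -1)))) = Add(15263, Mul(Rational(1, 84), Add(-2, Rational(1, 84)))) = Add(15263, Mul(Rational(1, 84), Rational(-167, 84))) = Add(15263, Rational(-167, 7056)) = Rational(107695561, 7056) ≈ 15263.)
Add(-25521, Mul(-1, b)) = Add(-25521, Mul(-1, Rational(107695561, 7056))) = Add(-25521, Rational(-107695561, 7056)) = Rational(-287771737, 7056)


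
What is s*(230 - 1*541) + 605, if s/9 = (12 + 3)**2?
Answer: -629170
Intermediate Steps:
s = 2025 (s = 9*(12 + 3)**2 = 9*15**2 = 9*225 = 2025)
s*(230 - 1*541) + 605 = 2025*(230 - 1*541) + 605 = 2025*(230 - 541) + 605 = 2025*(-311) + 605 = -629775 + 605 = -629170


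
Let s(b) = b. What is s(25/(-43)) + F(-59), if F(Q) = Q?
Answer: -2562/43 ≈ -59.581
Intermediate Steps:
s(25/(-43)) + F(-59) = 25/(-43) - 59 = 25*(-1/43) - 59 = -25/43 - 59 = -2562/43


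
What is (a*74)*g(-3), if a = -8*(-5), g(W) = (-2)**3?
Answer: -23680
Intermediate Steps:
g(W) = -8
a = 40
(a*74)*g(-3) = (40*74)*(-8) = 2960*(-8) = -23680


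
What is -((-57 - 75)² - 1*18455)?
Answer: 1031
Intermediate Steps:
-((-57 - 75)² - 1*18455) = -((-132)² - 18455) = -(17424 - 18455) = -1*(-1031) = 1031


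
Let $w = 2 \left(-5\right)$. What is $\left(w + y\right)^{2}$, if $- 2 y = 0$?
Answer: $100$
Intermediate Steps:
$y = 0$ ($y = \left(- \frac{1}{2}\right) 0 = 0$)
$w = -10$
$\left(w + y\right)^{2} = \left(-10 + 0\right)^{2} = \left(-10\right)^{2} = 100$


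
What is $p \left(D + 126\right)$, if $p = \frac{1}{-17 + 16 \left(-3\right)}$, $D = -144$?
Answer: $\frac{18}{65} \approx 0.27692$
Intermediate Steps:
$p = - \frac{1}{65}$ ($p = \frac{1}{-17 - 48} = \frac{1}{-65} = - \frac{1}{65} \approx -0.015385$)
$p \left(D + 126\right) = - \frac{-144 + 126}{65} = \left(- \frac{1}{65}\right) \left(-18\right) = \frac{18}{65}$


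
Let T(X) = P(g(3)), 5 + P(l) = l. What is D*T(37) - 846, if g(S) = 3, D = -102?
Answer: -642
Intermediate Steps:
P(l) = -5 + l
T(X) = -2 (T(X) = -5 + 3 = -2)
D*T(37) - 846 = -102*(-2) - 846 = 204 - 846 = -642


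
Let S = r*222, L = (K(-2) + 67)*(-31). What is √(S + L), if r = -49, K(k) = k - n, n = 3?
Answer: 80*I*√2 ≈ 113.14*I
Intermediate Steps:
K(k) = -3 + k (K(k) = k - 1*3 = k - 3 = -3 + k)
L = -1922 (L = ((-3 - 2) + 67)*(-31) = (-5 + 67)*(-31) = 62*(-31) = -1922)
S = -10878 (S = -49*222 = -10878)
√(S + L) = √(-10878 - 1922) = √(-12800) = 80*I*√2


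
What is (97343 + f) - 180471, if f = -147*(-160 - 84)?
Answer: -47260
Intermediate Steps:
f = 35868 (f = -147*(-244) = 35868)
(97343 + f) - 180471 = (97343 + 35868) - 180471 = 133211 - 180471 = -47260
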